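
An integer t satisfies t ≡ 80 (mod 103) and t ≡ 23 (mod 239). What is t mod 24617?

20577

103⁻¹ mod 239: 103×181 ≡ 1 (mod 239), so 103⁻¹ ≡ 181.
t = 80 + 103×((23 − 80)×181 mod 239) = 80 + 103×199 = 20577.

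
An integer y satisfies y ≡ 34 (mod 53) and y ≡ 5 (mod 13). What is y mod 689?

53⁻¹ mod 13: 53·1 ≡ 1 (mod 13), so 53⁻¹ ≡ 1.
y = 34 + 53·((5 − 34)·1 mod 13) = 34 + 53·10 = 564.
Check: 564 mod 53 = 34, 564 mod 13 = 5. ✓

564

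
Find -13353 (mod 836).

23

-13353 = -16·836 + 23, so -13353 ≡ 23 (mod 836).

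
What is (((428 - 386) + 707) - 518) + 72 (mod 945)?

303

428 - 386 = 42
42 + 707 = 749
749 - 518 = 231
231 + 72 = 303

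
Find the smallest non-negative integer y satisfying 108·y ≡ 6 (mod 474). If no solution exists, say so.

22

gcd(108, 474) = 6, and 6 | 6, so solutions exist.
Divide through by 6: 18·y = 1 (mod 79).
18⁻¹ ≡ 22 (mod 79).
y ≡ 22·1 ≡ 22 (mod 79).
The smallest non-negative solution is y = 22.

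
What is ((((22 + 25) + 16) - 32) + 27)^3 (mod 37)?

22 + 25 = 47 ≡ 10 (mod 37)
10 + 16 = 26
26 - 32 = -6 ≡ 31 (mod 37)
31 + 27 = 58 ≡ 21 (mod 37)
(21)^3 ≡ 11 (mod 37)

11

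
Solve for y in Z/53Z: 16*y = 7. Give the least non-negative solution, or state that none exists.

gcd(16, 53) = 1, so a unique solution mod 53 exists.
16⁻¹ ≡ 10 (mod 53).
y ≡ 10*7 ≡ 17 (mod 53).

17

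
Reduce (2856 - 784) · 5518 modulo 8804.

2856 - 784 = 2072
2072 · 5518 = 11433296 ≡ 5704 (mod 8804)

5704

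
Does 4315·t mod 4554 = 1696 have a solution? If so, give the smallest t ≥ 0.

3880

gcd(4315, 4554) = 1, so a unique solution mod 4554 exists.
4315⁻¹ ≡ 1753 (mod 4554).
t ≡ 1753·1696 ≡ 3880 (mod 4554).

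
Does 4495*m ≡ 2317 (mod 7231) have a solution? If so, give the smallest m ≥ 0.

gcd(4495, 7231) = 1, so a unique solution mod 7231 exists.
4495⁻¹ ≡ 3634 (mod 7231).
m ≡ 3634*2317 ≡ 3094 (mod 7231).

3094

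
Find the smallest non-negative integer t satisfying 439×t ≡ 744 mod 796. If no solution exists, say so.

gcd(439, 796) = 1, so a unique solution mod 796 exists.
439⁻¹ ≡ 631 (mod 796).
t ≡ 631×744 ≡ 620 (mod 796).

620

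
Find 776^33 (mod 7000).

3576

Compute successive squares:
33 in binary is 100001, i.e. 33 = 32 + 1.
776^1 ≡ 776 (mod 7000)
776^2 ≡ 776^2 = 602176 ≡ 176 (mod 7000)
776^4 ≡ 176^2 = 30976 ≡ 2976 (mod 7000)
776^8 ≡ 2976^2 = 8856576 ≡ 1576 (mod 7000)
776^16 ≡ 1576^2 = 2483776 ≡ 5776 (mod 7000)
776^32 ≡ 5776^2 = 33362176 ≡ 176 (mod 7000)
776^33 = 776^32 · 776^1 ≡ 176 · 776 (mod 7000).
176 · 776 = 136576 ≡ 3576 (mod 7000).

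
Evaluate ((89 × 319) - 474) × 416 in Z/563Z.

89 × 319 = 28391 ≡ 241 (mod 563)
241 - 474 = -233 ≡ 330 (mod 563)
330 × 416 = 137280 ≡ 471 (mod 563)

471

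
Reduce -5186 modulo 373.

36

-5186 = -14×373 + 36, so -5186 ≡ 36 (mod 373).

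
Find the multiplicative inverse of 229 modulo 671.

126

671 = 2×229 + 213
229 = 1×213 + 16
213 = 13×16 + 5
16 = 3×5 + 1
5 = 5×1 + 0
gcd(229, 671) = 1, so the inverse exists.
Back-substitute for 1:
1 = 1×16 − 3×5
  = −3×213 + 40×16
  = 40×229 − 43×213
  = −43×671 + 126×229
So 229⁻¹ ≡ 126 (mod 671).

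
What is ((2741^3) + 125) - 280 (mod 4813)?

644

(2741)^3 ≡ 799 (mod 4813)
799 + 125 = 924
924 - 280 = 644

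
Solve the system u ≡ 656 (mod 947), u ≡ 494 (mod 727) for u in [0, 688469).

947⁻¹ mod 727: 947×651 ≡ 1 (mod 727), so 947⁻¹ ≡ 651.
u = 656 + 947×((494 − 656)×651 mod 727) = 656 + 947×680 = 644616.
Check: 644616 mod 947 = 656, 644616 mod 727 = 494. ✓

644616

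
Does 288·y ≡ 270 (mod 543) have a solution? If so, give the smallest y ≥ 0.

gcd(288, 543) = 3, and 3 | 270, so solutions exist.
Divide through by 3: 96·y ≡ 90 mod 181.
96⁻¹ ≡ 66 (mod 181).
y ≡ 66·90 ≡ 148 (mod 181).
The smallest non-negative solution is y = 148.

148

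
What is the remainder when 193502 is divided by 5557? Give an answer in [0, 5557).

4564

193502 = 34×5557 + 4564, so 193502 ≡ 4564 (mod 5557).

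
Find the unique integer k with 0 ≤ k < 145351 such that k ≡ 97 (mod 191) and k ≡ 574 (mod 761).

121573

191⁻¹ mod 761: 191*255 ≡ 1 (mod 761), so 191⁻¹ ≡ 255.
k = 97 + 191*((574 − 97)*255 mod 761) = 97 + 191*636 = 121573.
Check: 121573 mod 191 = 97, 121573 mod 761 = 574. ✓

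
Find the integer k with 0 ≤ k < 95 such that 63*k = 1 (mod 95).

By the extended Euclidean algorithm:
95 = 1×63 + 32
63 = 1×32 + 31
32 = 1×31 + 1
31 = 31×1 + 0
gcd(63, 95) = 1, so the inverse exists.
Bézout: 1 = 2×95 − 3×63.
So 63⁻¹ ≡ −3 ≡ 92 (mod 95).

92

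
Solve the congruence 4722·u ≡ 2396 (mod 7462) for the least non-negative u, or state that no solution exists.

gcd(4722, 7462) = 2, and 2 | 2396, so solutions exist.
Divide through by 2: 2361·u ≡ 1198 mod 3731.
2361⁻¹ ≡ 1201 (mod 3731).
u ≡ 1201·1198 ≡ 2363 (mod 3731).
The smallest non-negative solution is u = 2363.

2363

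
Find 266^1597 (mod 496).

By square-and-multiply:
266^1 ≡ 266 (mod 496)
266^2 ≡ 266^2 = 70756 ≡ 324 (mod 496)
266^4 ≡ 324^2 = 104976 ≡ 320 (mod 496)
266^8 ≡ 320^2 = 102400 ≡ 224 (mod 496)
266^16 ≡ 224^2 = 50176 ≡ 80 (mod 496)
266^32 ≡ 80^2 = 6400 ≡ 448 (mod 496)
266^64 ≡ 448^2 = 200704 ≡ 320 (mod 496)
266^128 ≡ 320^2 = 102400 ≡ 224 (mod 496)
266^256 ≡ 224^2 = 50176 ≡ 80 (mod 496)
266^512 ≡ 80^2 = 6400 ≡ 448 (mod 496)
266^1024 ≡ 448^2 = 200704 ≡ 320 (mod 496)
266^1597 = 266^1024 · 266^512 · 266^32 · 266^16 · 266^8 · 266^4 · 266^1 ≡ 320 · 448 · 448 · 80 · 224 · 320 · 266 (mod 496).
Accumulate the product:
320 · 448 = 143360 ≡ 16
16 · 448 = 7168 ≡ 224
224 · 80 = 17920 ≡ 64
64 · 224 = 14336 ≡ 448
448 · 320 = 143360 ≡ 16
16 · 266 = 4256 ≡ 288

288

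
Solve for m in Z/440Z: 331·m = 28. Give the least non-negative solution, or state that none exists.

28

gcd(331, 440) = 1, so a unique solution mod 440 exists.
331⁻¹ ≡ 331 (mod 440).
m ≡ 331·28 ≡ 28 (mod 440).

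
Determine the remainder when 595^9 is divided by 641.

156

By square-and-multiply:
9 in binary is 1001, i.e. 9 = 8 + 1.
595^1 ≡ 595 (mod 641)
595^2 ≡ 595^2 = 354025 ≡ 193 (mod 641)
595^4 ≡ 193^2 = 37249 ≡ 71 (mod 641)
595^8 ≡ 71^2 = 5041 ≡ 554 (mod 641)
595^9 = 595^8 · 595^1 ≡ 554 · 595 (mod 641).
554 · 595 = 329630 ≡ 156 (mod 641).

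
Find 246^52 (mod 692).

96

Compute successive squares:
52 in binary is 110100, i.e. 52 = 32 + 16 + 4.
246^1 ≡ 246 (mod 692)
246^2 ≡ 246^2 = 60516 ≡ 312 (mod 692)
246^4 ≡ 312^2 = 97344 ≡ 464 (mod 692)
246^8 ≡ 464^2 = 215296 ≡ 84 (mod 692)
246^16 ≡ 84^2 = 7056 ≡ 136 (mod 692)
246^32 ≡ 136^2 = 18496 ≡ 504 (mod 692)
246^52 = 246^32 · 246^16 · 246^4 ≡ 504 · 136 · 464 (mod 692).
Accumulate the product:
504 · 136 = 68544 ≡ 36
36 · 464 = 16704 ≡ 96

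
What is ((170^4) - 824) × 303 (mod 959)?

(170)^4 ≡ 597 (mod 959)
597 - 824 = -227 ≡ 732 (mod 959)
732 × 303 = 221796 ≡ 267 (mod 959)

267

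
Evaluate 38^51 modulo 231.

104

By square-and-multiply:
51 in binary is 110011, i.e. 51 = 32 + 16 + 2 + 1.
38^1 ≡ 38 (mod 231)
38^2 ≡ 38^2 = 1444 ≡ 58 (mod 231)
38^4 ≡ 58^2 = 3364 ≡ 130 (mod 231)
38^8 ≡ 130^2 = 16900 ≡ 37 (mod 231)
38^16 ≡ 37^2 = 1369 ≡ 214 (mod 231)
38^32 ≡ 214^2 = 45796 ≡ 58 (mod 231)
38^51 = 38^32 × 38^16 × 38^2 × 38^1 ≡ 58 × 214 × 58 × 38 (mod 231).
Accumulate the product:
58 × 214 = 12412 ≡ 169
169 × 58 = 9802 ≡ 100
100 × 38 = 3800 ≡ 104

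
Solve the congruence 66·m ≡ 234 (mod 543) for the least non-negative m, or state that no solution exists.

20

gcd(66, 543) = 3, and 3 | 234, so solutions exist.
Divide through by 3: 22·m ≡ 78 mod 181.
22⁻¹ ≡ 107 (mod 181).
m ≡ 107·78 ≡ 20 (mod 181).
The smallest non-negative solution is m = 20.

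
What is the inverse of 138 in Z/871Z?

871 = 6·138 + 43
138 = 3·43 + 9
43 = 4·9 + 7
9 = 1·7 + 2
7 = 3·2 + 1
2 = 2·1 + 0
gcd(138, 871) = 1, so the inverse exists.
Back-substitute for 1:
1 = 1·7 − 3·2
  = −3·9 + 4·7
  = 4·43 − 19·9
  = −19·138 + 61·43
  = 61·871 − 385·138
So 138⁻¹ ≡ −385 ≡ 486 (mod 871).

486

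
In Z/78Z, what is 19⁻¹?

37

78 = 4*19 + 2
19 = 9*2 + 1
2 = 2*1 + 0
gcd(19, 78) = 1, so the inverse exists.
Bézout: 1 = −9*78 + 37*19.
So 19⁻¹ ≡ 37 (mod 78).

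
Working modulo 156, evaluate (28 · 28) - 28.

132

28 · 28 = 784 ≡ 4 (mod 156)
4 - 28 = -24 ≡ 132 (mod 156)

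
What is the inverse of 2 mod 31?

By the extended Euclidean algorithm:
31 = 15·2 + 1
2 = 2·1 + 0
gcd(2, 31) = 1, so the inverse exists.
Back-substitute for 1:
1 = 1·31 − 15·2
So 2⁻¹ ≡ −15 ≡ 16 (mod 31).

16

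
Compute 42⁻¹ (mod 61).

Apply the Euclidean algorithm and back-substitute:
61 = 1*42 + 19
42 = 2*19 + 4
19 = 4*4 + 3
4 = 1*3 + 1
3 = 3*1 + 0
gcd(42, 61) = 1, so the inverse exists.
Back-substitute for 1:
1 = 1*4 − 1*3
  = −1*19 + 5*4
  = 5*42 − 11*19
  = −11*61 + 16*42
So 42⁻¹ ≡ 16 (mod 61).

16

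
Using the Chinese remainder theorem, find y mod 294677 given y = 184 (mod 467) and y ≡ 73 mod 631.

20265

467⁻¹ mod 631: 467*227 ≡ 1 (mod 631), so 467⁻¹ ≡ 227.
y = 184 + 467*((73 − 184)*227 mod 631) = 184 + 467*43 = 20265.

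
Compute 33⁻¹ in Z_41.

Run the extended Euclidean algorithm:
41 = 1·33 + 8
33 = 4·8 + 1
8 = 8·1 + 0
gcd(33, 41) = 1, so the inverse exists.
Back-substitute for 1:
1 = 1·33 − 4·8
  = −4·41 + 5·33
So 33⁻¹ ≡ 5 (mod 41).

5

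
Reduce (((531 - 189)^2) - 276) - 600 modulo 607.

151

531 - 189 = 342
(342)^2 ≡ 420 (mod 607)
420 - 276 = 144
144 - 600 = -456 ≡ 151 (mod 607)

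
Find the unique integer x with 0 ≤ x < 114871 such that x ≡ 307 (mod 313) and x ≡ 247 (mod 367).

313⁻¹ mod 367: 313·333 ≡ 1 (mod 367), so 313⁻¹ ≡ 333.
x = 307 + 313·((247 − 307)·333 mod 367) = 307 + 313·205 = 64472.

64472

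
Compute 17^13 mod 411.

By square-and-multiply:
17^1 ≡ 17 (mod 411)
17^2 ≡ 17^2 = 289 (mod 411)
17^4 ≡ 289^2 = 83521 ≡ 88 (mod 411)
17^8 ≡ 88^2 = 7744 ≡ 346 (mod 411)
17^13 = 17^8 × 17^4 × 17^1 ≡ 346 × 88 × 17 (mod 411).
Accumulate the product:
346 × 88 = 30448 ≡ 34
34 × 17 = 578 ≡ 167

167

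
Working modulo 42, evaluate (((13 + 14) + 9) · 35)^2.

13 + 14 = 27
27 + 9 = 36
36 · 35 = 1260 ≡ 0 (mod 42)
(0)^2 ≡ 0 (mod 42)

0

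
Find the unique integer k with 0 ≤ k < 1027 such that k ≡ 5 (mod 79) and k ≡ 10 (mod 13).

79⁻¹ mod 13: 79*1 ≡ 1 (mod 13), so 79⁻¹ ≡ 1.
k = 5 + 79*((10 − 5)*1 mod 13) = 5 + 79*5 = 400.
Check: 400 mod 79 = 5, 400 mod 13 = 10. ✓

400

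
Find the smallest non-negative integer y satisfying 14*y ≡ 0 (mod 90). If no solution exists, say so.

0

gcd(14, 90) = 2, and 2 | 0, so solutions exist.
Divide through by 2: 7*y mod 45 = 0.
7⁻¹ ≡ 13 (mod 45).
y ≡ 13*0 ≡ 0 (mod 45).
The smallest non-negative solution is y = 0.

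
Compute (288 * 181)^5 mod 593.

288 * 181 = 52128 ≡ 537 (mod 593)
(537)^5 ≡ 370 (mod 593)

370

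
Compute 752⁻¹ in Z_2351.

2054

Apply the Euclidean algorithm and back-substitute:
2351 = 3×752 + 95
752 = 7×95 + 87
95 = 1×87 + 8
87 = 10×8 + 7
8 = 1×7 + 1
7 = 7×1 + 0
gcd(752, 2351) = 1, so the inverse exists.
Back-substitute for 1:
1 = 1×8 − 1×7
  = −1×87 + 11×8
  = 11×95 − 12×87
  = −12×752 + 95×95
  = 95×2351 − 297×752
So 752⁻¹ ≡ −297 ≡ 2054 (mod 2351).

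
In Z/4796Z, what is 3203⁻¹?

1975

4796 = 1*3203 + 1593
3203 = 2*1593 + 17
1593 = 93*17 + 12
17 = 1*12 + 5
12 = 2*5 + 2
5 = 2*2 + 1
2 = 2*1 + 0
gcd(3203, 4796) = 1, so the inverse exists.
Back-substitute for 1:
1 = 1*5 − 2*2
  = −2*12 + 5*5
  = 5*17 − 7*12
  = −7*1593 + 656*17
  = 656*3203 − 1319*1593
  = −1319*4796 + 1975*3203
So 3203⁻¹ ≡ 1975 (mod 4796).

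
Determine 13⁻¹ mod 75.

75 = 5*13 + 10
13 = 1*10 + 3
10 = 3*3 + 1
3 = 3*1 + 0
gcd(13, 75) = 1, so the inverse exists.
Back-substitute for 1:
1 = 1*10 − 3*3
  = −3*13 + 4*10
  = 4*75 − 23*13
So 13⁻¹ ≡ −23 ≡ 52 (mod 75).

52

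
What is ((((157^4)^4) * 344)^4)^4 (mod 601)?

401

(157)^4 ≡ 64 (mod 601)
(64)^4 ≡ 301 (mod 601)
301 * 344 = 103544 ≡ 172 (mod 601)
(172)^4 ≡ 195 (mod 601)
(195)^4 ≡ 401 (mod 601)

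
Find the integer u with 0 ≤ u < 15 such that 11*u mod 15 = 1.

11

15 = 1*11 + 4
11 = 2*4 + 3
4 = 1*3 + 1
3 = 3*1 + 0
gcd(11, 15) = 1, so the inverse exists.
Back-substitute for 1:
1 = 1*4 − 1*3
  = −1*11 + 3*4
  = 3*15 − 4*11
So 11⁻¹ ≡ −4 ≡ 11 (mod 15).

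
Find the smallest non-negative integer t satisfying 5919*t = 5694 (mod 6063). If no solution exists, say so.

1392

gcd(5919, 6063) = 3, and 3 | 5694, so solutions exist.
Divide through by 3: 1973*t = 1898 (mod 2021).
1973⁻¹ ≡ 1221 (mod 2021).
t ≡ 1221*1898 ≡ 1392 (mod 2021).
The smallest non-negative solution is t = 1392.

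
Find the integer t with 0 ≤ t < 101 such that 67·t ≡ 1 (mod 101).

Apply the Euclidean algorithm and back-substitute:
101 = 1×67 + 34
67 = 1×34 + 33
34 = 1×33 + 1
33 = 33×1 + 0
gcd(67, 101) = 1, so the inverse exists.
Back-substitute for 1:
1 = 1×34 − 1×33
  = −1×67 + 2×34
  = 2×101 − 3×67
So 67⁻¹ ≡ −3 ≡ 98 (mod 101).

98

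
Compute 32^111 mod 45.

8

Using repeated squaring:
111 in binary is 1101111, i.e. 111 = 64 + 32 + 8 + 4 + 2 + 1.
32^1 ≡ 32 (mod 45)
32^2 ≡ 32^2 = 1024 ≡ 34 (mod 45)
32^4 ≡ 34^2 = 1156 ≡ 31 (mod 45)
32^8 ≡ 31^2 = 961 ≡ 16 (mod 45)
32^16 ≡ 16^2 = 256 ≡ 31 (mod 45)
32^32 ≡ 31^2 = 961 ≡ 16 (mod 45)
32^64 ≡ 16^2 = 256 ≡ 31 (mod 45)
32^111 = 32^64 · 32^32 · 32^8 · 32^4 · 32^2 · 32^1 ≡ 31 · 16 · 16 · 31 · 34 · 32 (mod 45).
Accumulate the product:
31 · 16 = 496 ≡ 1
1 · 16 = 16
16 · 31 = 496 ≡ 1
1 · 34 = 34
34 · 32 = 1088 ≡ 8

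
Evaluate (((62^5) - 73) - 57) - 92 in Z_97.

(62)^5 ≡ 36 (mod 97)
36 - 73 = -37 ≡ 60 (mod 97)
60 - 57 = 3
3 - 92 = -89 ≡ 8 (mod 97)

8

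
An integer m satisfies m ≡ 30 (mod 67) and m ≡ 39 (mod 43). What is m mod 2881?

67⁻¹ mod 43: 67·9 ≡ 1 (mod 43), so 67⁻¹ ≡ 9.
m = 30 + 67·((39 − 30)·9 mod 43) = 30 + 67·38 = 2576.
Check: 2576 mod 67 = 30, 2576 mod 43 = 39. ✓

2576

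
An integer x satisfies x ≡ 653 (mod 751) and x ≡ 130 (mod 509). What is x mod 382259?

751⁻¹ mod 509: 751*61 ≡ 1 (mod 509), so 751⁻¹ ≡ 61.
x = 653 + 751*((130 − 653)*61 mod 509) = 653 + 751*164 = 123817.

123817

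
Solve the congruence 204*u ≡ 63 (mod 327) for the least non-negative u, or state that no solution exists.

gcd(204, 327) = 3, and 3 | 63, so solutions exist.
Divide through by 3: 68*u ≡ 21 (mod 109).
68⁻¹ ≡ 101 (mod 109).
u ≡ 101*21 ≡ 50 (mod 109).
The smallest non-negative solution is u = 50.

50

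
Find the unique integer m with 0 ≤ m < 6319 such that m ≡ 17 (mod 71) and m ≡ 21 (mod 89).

71⁻¹ mod 89: 71·84 ≡ 1 (mod 89), so 71⁻¹ ≡ 84.
m = 17 + 71·((21 − 17)·84 mod 89) = 17 + 71·69 = 4916.
Check: 4916 mod 71 = 17, 4916 mod 89 = 21. ✓

4916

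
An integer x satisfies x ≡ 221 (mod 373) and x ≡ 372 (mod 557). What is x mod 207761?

373⁻¹ mod 557: 373·112 ≡ 1 (mod 557), so 373⁻¹ ≡ 112.
x = 221 + 373·((372 − 221)·112 mod 557) = 221 + 373·202 = 75567.

75567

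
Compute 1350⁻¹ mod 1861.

Apply the Euclidean algorithm and back-substitute:
1861 = 1×1350 + 511
1350 = 2×511 + 328
511 = 1×328 + 183
328 = 1×183 + 145
183 = 1×145 + 38
145 = 3×38 + 31
38 = 1×31 + 7
31 = 4×7 + 3
7 = 2×3 + 1
3 = 3×1 + 0
gcd(1350, 1861) = 1, so the inverse exists.
Back-substitute for 1:
1 = 1×7 − 2×3
  = −2×31 + 9×7
  = 9×38 − 11×31
  = −11×145 + 42×38
  = 42×183 − 53×145
  = −53×328 + 95×183
  = 95×511 − 148×328
  = −148×1350 + 391×511
  = 391×1861 − 539×1350
So 1350⁻¹ ≡ −539 ≡ 1322 (mod 1861).

1322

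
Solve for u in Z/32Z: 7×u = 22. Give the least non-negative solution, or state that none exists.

26

gcd(7, 32) = 1, so a unique solution mod 32 exists.
7⁻¹ ≡ 23 (mod 32).
u ≡ 23×22 ≡ 26 (mod 32).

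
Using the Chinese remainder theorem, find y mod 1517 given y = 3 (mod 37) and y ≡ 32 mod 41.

114

37⁻¹ mod 41: 37*10 ≡ 1 (mod 41), so 37⁻¹ ≡ 10.
y = 3 + 37*((32 − 3)*10 mod 41) = 3 + 37*3 = 114.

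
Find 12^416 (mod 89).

1

Using repeated squaring:
416 in binary is 110100000, i.e. 416 = 256 + 128 + 32.
12^1 ≡ 12 (mod 89)
12^2 ≡ 12^2 = 144 ≡ 55 (mod 89)
12^4 ≡ 55^2 = 3025 ≡ 88 (mod 89)
12^8 ≡ 88^2 = 7744 ≡ 1 (mod 89)
12^16 ≡ 1^2 = 1 (mod 89)
12^32 ≡ 1^2 = 1 (mod 89)
12^64 ≡ 1^2 = 1 (mod 89)
12^128 ≡ 1^2 = 1 (mod 89)
12^256 ≡ 1^2 = 1 (mod 89)
12^416 = 12^256 · 12^128 · 12^32 ≡ 1 · 1 · 1 (mod 89).
Accumulate the product:
1 · 1 = 1
1 · 1 = 1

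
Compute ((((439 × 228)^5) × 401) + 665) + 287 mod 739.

439 × 228 = 100092 ≡ 327 (mod 739)
(327)^5 ≡ 452 (mod 739)
452 × 401 = 181252 ≡ 197 (mod 739)
197 + 665 = 862 ≡ 123 (mod 739)
123 + 287 = 410

410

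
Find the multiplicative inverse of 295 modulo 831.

631

Run the extended Euclidean algorithm:
831 = 2×295 + 241
295 = 1×241 + 54
241 = 4×54 + 25
54 = 2×25 + 4
25 = 6×4 + 1
4 = 4×1 + 0
gcd(295, 831) = 1, so the inverse exists.
Bézout: 1 = 71×831 − 200×295.
So 295⁻¹ ≡ −200 ≡ 631 (mod 831).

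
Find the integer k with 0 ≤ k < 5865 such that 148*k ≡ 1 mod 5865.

5865 = 39*148 + 93
148 = 1*93 + 55
93 = 1*55 + 38
55 = 1*38 + 17
38 = 2*17 + 4
17 = 4*4 + 1
4 = 4*1 + 0
gcd(148, 5865) = 1, so the inverse exists.
Back-substitute for 1:
1 = 1*17 − 4*4
  = −4*38 + 9*17
  = 9*55 − 13*38
  = −13*93 + 22*55
  = 22*148 − 35*93
  = −35*5865 + 1387*148
So 148⁻¹ ≡ 1387 (mod 5865).

1387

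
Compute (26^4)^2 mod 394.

156

(26)^4 ≡ 330 (mod 394)
(330)^2 ≡ 156 (mod 394)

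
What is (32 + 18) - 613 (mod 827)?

32 + 18 = 50
50 - 613 = -563 ≡ 264 (mod 827)

264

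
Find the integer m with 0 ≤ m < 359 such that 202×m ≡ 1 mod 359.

Run the extended Euclidean algorithm:
359 = 1·202 + 157
202 = 1·157 + 45
157 = 3·45 + 22
45 = 2·22 + 1
22 = 22·1 + 0
gcd(202, 359) = 1, so the inverse exists.
Back-substitute for 1:
1 = 1·45 − 2·22
  = −2·157 + 7·45
  = 7·202 − 9·157
  = −9·359 + 16·202
So 202⁻¹ ≡ 16 (mod 359).

16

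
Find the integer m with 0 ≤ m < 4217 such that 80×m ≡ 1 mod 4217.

4217 = 52·80 + 57
80 = 1·57 + 23
57 = 2·23 + 11
23 = 2·11 + 1
11 = 11·1 + 0
gcd(80, 4217) = 1, so the inverse exists.
Back-substitute for 1:
1 = 1·23 − 2·11
  = −2·57 + 5·23
  = 5·80 − 7·57
  = −7·4217 + 369·80
So 80⁻¹ ≡ 369 (mod 4217).

369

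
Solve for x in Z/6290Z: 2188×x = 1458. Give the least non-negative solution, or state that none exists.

gcd(2188, 6290) = 2, and 2 | 1458, so solutions exist.
Divide through by 2: 1094×x mod 3145 = 729.
1094⁻¹ ≡ 1584 (mod 3145).
x ≡ 1584×729 ≡ 521 (mod 3145).
The smallest non-negative solution is x = 521.

521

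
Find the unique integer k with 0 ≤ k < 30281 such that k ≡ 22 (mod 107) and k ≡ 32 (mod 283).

27200

107⁻¹ mod 283: 107×82 ≡ 1 (mod 283), so 107⁻¹ ≡ 82.
k = 22 + 107×((32 − 22)×82 mod 283) = 22 + 107×254 = 27200.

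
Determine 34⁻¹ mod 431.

393

431 = 12×34 + 23
34 = 1×23 + 11
23 = 2×11 + 1
11 = 11×1 + 0
gcd(34, 431) = 1, so the inverse exists.
Bézout: 1 = 3×431 − 38×34.
So 34⁻¹ ≡ −38 ≡ 393 (mod 431).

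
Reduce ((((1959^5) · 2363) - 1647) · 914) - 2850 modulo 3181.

(1959)^5 ≡ 3068 (mod 3181)
3068 · 2363 = 7249684 ≡ 185 (mod 3181)
185 - 1647 = -1462 ≡ 1719 (mod 3181)
1719 · 914 = 1571166 ≡ 2933 (mod 3181)
2933 - 2850 = 83

83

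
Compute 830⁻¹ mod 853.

445

853 = 1*830 + 23
830 = 36*23 + 2
23 = 11*2 + 1
2 = 2*1 + 0
gcd(830, 853) = 1, so the inverse exists.
Bézout: 1 = 397*853 − 408*830.
So 830⁻¹ ≡ −408 ≡ 445 (mod 853).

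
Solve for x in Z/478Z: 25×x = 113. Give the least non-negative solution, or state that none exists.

81

gcd(25, 478) = 1, so a unique solution mod 478 exists.
25⁻¹ ≡ 153 (mod 478).
x ≡ 153×113 ≡ 81 (mod 478).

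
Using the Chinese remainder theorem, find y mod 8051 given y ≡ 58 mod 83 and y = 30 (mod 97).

83⁻¹ mod 97: 83·90 ≡ 1 (mod 97), so 83⁻¹ ≡ 90.
y = 58 + 83·((30 − 58)·90 mod 97) = 58 + 83·2 = 224.

224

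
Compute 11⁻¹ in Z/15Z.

11

Apply the Euclidean algorithm and back-substitute:
15 = 1×11 + 4
11 = 2×4 + 3
4 = 1×3 + 1
3 = 3×1 + 0
gcd(11, 15) = 1, so the inverse exists.
Bézout: 1 = 3×15 − 4×11.
So 11⁻¹ ≡ −4 ≡ 11 (mod 15).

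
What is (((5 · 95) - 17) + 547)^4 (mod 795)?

705

5 · 95 = 475
475 - 17 = 458
458 + 547 = 1005 ≡ 210 (mod 795)
(210)^4 ≡ 705 (mod 795)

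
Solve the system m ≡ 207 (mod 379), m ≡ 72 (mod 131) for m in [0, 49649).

7408

379⁻¹ mod 131: 379·28 ≡ 1 (mod 131), so 379⁻¹ ≡ 28.
m = 207 + 379·((72 − 207)·28 mod 131) = 207 + 379·19 = 7408.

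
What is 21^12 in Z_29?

Using repeated squaring:
12 in binary is 1100, i.e. 12 = 8 + 4.
21^1 ≡ 21 (mod 29)
21^2 ≡ 21^2 = 441 ≡ 6 (mod 29)
21^4 ≡ 6^2 = 36 ≡ 7 (mod 29)
21^8 ≡ 7^2 = 49 ≡ 20 (mod 29)
21^12 = 21^8 · 21^4 ≡ 20 · 7 (mod 29).
20 · 7 = 140 ≡ 24 (mod 29).

24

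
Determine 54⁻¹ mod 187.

Run the extended Euclidean algorithm:
187 = 3·54 + 25
54 = 2·25 + 4
25 = 6·4 + 1
4 = 4·1 + 0
gcd(54, 187) = 1, so the inverse exists.
Back-substitute for 1:
1 = 1·25 − 6·4
  = −6·54 + 13·25
  = 13·187 − 45·54
So 54⁻¹ ≡ −45 ≡ 142 (mod 187).

142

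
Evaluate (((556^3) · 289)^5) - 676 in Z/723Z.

(556)^3 ≡ 103 (mod 723)
103 · 289 = 29767 ≡ 124 (mod 723)
(124)^5 ≡ 352 (mod 723)
352 - 676 = -324 ≡ 399 (mod 723)

399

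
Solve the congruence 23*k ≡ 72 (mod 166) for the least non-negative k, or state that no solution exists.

gcd(23, 166) = 1, so a unique solution mod 166 exists.
23⁻¹ ≡ 65 (mod 166).
k ≡ 65*72 ≡ 32 (mod 166).

32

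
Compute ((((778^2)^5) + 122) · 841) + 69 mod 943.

192

(778)^2 ≡ 821 (mod 943)
(821)^5 ≡ 903 (mod 943)
903 + 122 = 1025 ≡ 82 (mod 943)
82 · 841 = 68962 ≡ 123 (mod 943)
123 + 69 = 192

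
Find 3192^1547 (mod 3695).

1873

1547 in binary is 11000001011, i.e. 1547 = 1024 + 512 + 8 + 2 + 1.
3192^1 ≡ 3192 (mod 3695)
3192^2 ≡ 3192^2 = 10188864 ≡ 1749 (mod 3695)
3192^4 ≡ 1749^2 = 3059001 ≡ 3236 (mod 3695)
3192^8 ≡ 3236^2 = 10471696 ≡ 66 (mod 3695)
3192^16 ≡ 66^2 = 4356 ≡ 661 (mod 3695)
3192^32 ≡ 661^2 = 436921 ≡ 911 (mod 3695)
3192^64 ≡ 911^2 = 829921 ≡ 2241 (mod 3695)
3192^128 ≡ 2241^2 = 5022081 ≡ 576 (mod 3695)
3192^256 ≡ 576^2 = 331776 ≡ 2921 (mod 3695)
3192^512 ≡ 2921^2 = 8532241 ≡ 486 (mod 3695)
3192^1024 ≡ 486^2 = 236196 ≡ 3411 (mod 3695)
3192^1547 = 3192^1024 · 3192^512 · 3192^8 · 3192^2 · 3192^1 ≡ 3411 · 486 · 66 · 1749 · 3192 (mod 3695).
Accumulate the product:
3411 · 486 = 1657746 ≡ 2386
2386 · 66 = 157476 ≡ 2286
2286 · 1749 = 3998214 ≡ 224
224 · 3192 = 715008 ≡ 1873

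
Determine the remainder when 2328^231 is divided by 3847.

By square-and-multiply:
2328^1 ≡ 2328 (mod 3847)
2328^2 ≡ 2328^2 = 5419584 ≡ 3008 (mod 3847)
2328^4 ≡ 3008^2 = 9048064 ≡ 3767 (mod 3847)
2328^8 ≡ 3767^2 = 14190289 ≡ 2553 (mod 3847)
2328^16 ≡ 2553^2 = 6517809 ≡ 991 (mod 3847)
2328^32 ≡ 991^2 = 982081 ≡ 1096 (mod 3847)
2328^64 ≡ 1096^2 = 1201216 ≡ 952 (mod 3847)
2328^128 ≡ 952^2 = 906304 ≡ 2259 (mod 3847)
2328^231 = 2328^128 * 2328^64 * 2328^32 * 2328^4 * 2328^2 * 2328^1 ≡ 2259 * 952 * 1096 * 3767 * 3008 * 2328 (mod 3847).
Accumulate the product:
2259 * 952 = 2150568 ≡ 95
95 * 1096 = 104120 ≡ 251
251 * 3767 = 945517 ≡ 3002
3002 * 3008 = 9030016 ≡ 1107
1107 * 2328 = 2577096 ≡ 3453

3453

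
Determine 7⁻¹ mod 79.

Apply the Euclidean algorithm and back-substitute:
79 = 11*7 + 2
7 = 3*2 + 1
2 = 2*1 + 0
gcd(7, 79) = 1, so the inverse exists.
Bézout: 1 = −3*79 + 34*7.
So 7⁻¹ ≡ 34 (mod 79).

34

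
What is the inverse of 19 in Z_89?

Run the extended Euclidean algorithm:
89 = 4*19 + 13
19 = 1*13 + 6
13 = 2*6 + 1
6 = 6*1 + 0
gcd(19, 89) = 1, so the inverse exists.
Back-substitute for 1:
1 = 1*13 − 2*6
  = −2*19 + 3*13
  = 3*89 − 14*19
So 19⁻¹ ≡ −14 ≡ 75 (mod 89).

75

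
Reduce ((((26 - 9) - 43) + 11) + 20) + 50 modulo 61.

26 - 9 = 17
17 - 43 = -26 ≡ 35 (mod 61)
35 + 11 = 46
46 + 20 = 66 ≡ 5 (mod 61)
5 + 50 = 55

55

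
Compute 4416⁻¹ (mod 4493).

Apply the Euclidean algorithm and back-substitute:
4493 = 1×4416 + 77
4416 = 57×77 + 27
77 = 2×27 + 23
27 = 1×23 + 4
23 = 5×4 + 3
4 = 1×3 + 1
3 = 3×1 + 0
gcd(4416, 4493) = 1, so the inverse exists.
Bézout: 1 = −1147×4493 + 1167×4416.
So 4416⁻¹ ≡ 1167 (mod 4493).

1167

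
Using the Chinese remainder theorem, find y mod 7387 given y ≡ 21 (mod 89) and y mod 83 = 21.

21

89⁻¹ mod 83: 89×14 ≡ 1 (mod 83), so 89⁻¹ ≡ 14.
y = 21 + 89×((21 − 21)×14 mod 83) = 21 + 89×0 = 21.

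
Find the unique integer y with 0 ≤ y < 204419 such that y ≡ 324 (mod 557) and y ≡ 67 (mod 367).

557⁻¹ mod 367: 557*226 ≡ 1 (mod 367), so 557⁻¹ ≡ 226.
y = 324 + 557*((67 − 324)*226 mod 367) = 324 + 557*271 = 151271.

151271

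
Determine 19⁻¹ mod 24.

24 = 1·19 + 5
19 = 3·5 + 4
5 = 1·4 + 1
4 = 4·1 + 0
gcd(19, 24) = 1, so the inverse exists.
Back-substitute for 1:
1 = 1·5 − 1·4
  = −1·19 + 4·5
  = 4·24 − 5·19
So 19⁻¹ ≡ −5 ≡ 19 (mod 24).

19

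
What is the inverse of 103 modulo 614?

155

By the extended Euclidean algorithm:
614 = 5×103 + 99
103 = 1×99 + 4
99 = 24×4 + 3
4 = 1×3 + 1
3 = 3×1 + 0
gcd(103, 614) = 1, so the inverse exists.
Back-substitute for 1:
1 = 1×4 − 1×3
  = −1×99 + 25×4
  = 25×103 − 26×99
  = −26×614 + 155×103
So 103⁻¹ ≡ 155 (mod 614).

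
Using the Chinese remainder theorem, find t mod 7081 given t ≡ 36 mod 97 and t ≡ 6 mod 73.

1685

97⁻¹ mod 73: 97×70 ≡ 1 (mod 73), so 97⁻¹ ≡ 70.
t = 36 + 97×((6 − 36)×70 mod 73) = 36 + 97×17 = 1685.
Check: 1685 mod 97 = 36, 1685 mod 73 = 6. ✓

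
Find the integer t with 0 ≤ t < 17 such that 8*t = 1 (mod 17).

15

Apply the Euclidean algorithm and back-substitute:
17 = 2*8 + 1
8 = 8*1 + 0
gcd(8, 17) = 1, so the inverse exists.
Back-substitute for 1:
1 = 1*17 − 2*8
So 8⁻¹ ≡ −2 ≡ 15 (mod 17).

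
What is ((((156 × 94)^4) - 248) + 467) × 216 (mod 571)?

156 × 94 = 14664 ≡ 389 (mod 571)
(389)^4 ≡ 36 (mod 571)
36 - 248 = -212 ≡ 359 (mod 571)
359 + 467 = 826 ≡ 255 (mod 571)
255 × 216 = 55080 ≡ 264 (mod 571)

264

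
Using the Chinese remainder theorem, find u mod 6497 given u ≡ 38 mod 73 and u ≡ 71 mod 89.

73⁻¹ mod 89: 73×50 ≡ 1 (mod 89), so 73⁻¹ ≡ 50.
u = 38 + 73×((71 − 38)×50 mod 89) = 38 + 73×48 = 3542.

3542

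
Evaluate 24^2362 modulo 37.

Using repeated squaring:
2362 in binary is 100100111010, i.e. 2362 = 2048 + 256 + 32 + 16 + 8 + 2.
24^1 ≡ 24 (mod 37)
24^2 ≡ 24^2 = 576 ≡ 21 (mod 37)
24^4 ≡ 21^2 = 441 ≡ 34 (mod 37)
24^8 ≡ 34^2 = 1156 ≡ 9 (mod 37)
24^16 ≡ 9^2 = 81 ≡ 7 (mod 37)
24^32 ≡ 7^2 = 49 ≡ 12 (mod 37)
24^64 ≡ 12^2 = 144 ≡ 33 (mod 37)
24^128 ≡ 33^2 = 1089 ≡ 16 (mod 37)
24^256 ≡ 16^2 = 256 ≡ 34 (mod 37)
24^512 ≡ 34^2 = 1156 ≡ 9 (mod 37)
24^1024 ≡ 9^2 = 81 ≡ 7 (mod 37)
24^2048 ≡ 7^2 = 49 ≡ 12 (mod 37)
24^2362 = 24^2048 × 24^256 × 24^32 × 24^16 × 24^8 × 24^2 ≡ 12 × 34 × 12 × 7 × 9 × 21 (mod 37).
Accumulate the product:
12 × 34 = 408 ≡ 1
1 × 12 = 12
12 × 7 = 84 ≡ 10
10 × 9 = 90 ≡ 16
16 × 21 = 336 ≡ 3

3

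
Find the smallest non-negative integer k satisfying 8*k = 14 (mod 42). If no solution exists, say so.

gcd(8, 42) = 2, and 2 | 14, so solutions exist.
Divide through by 2: 4*k ≡ 7 mod 21.
4⁻¹ ≡ 16 (mod 21).
k ≡ 16*7 ≡ 7 (mod 21).
The smallest non-negative solution is k = 7.

7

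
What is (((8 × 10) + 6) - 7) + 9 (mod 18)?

8 × 10 = 80 ≡ 8 (mod 18)
8 + 6 = 14
14 - 7 = 7
7 + 9 = 16

16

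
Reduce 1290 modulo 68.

66

1290 = 18×68 + 66, so 1290 ≡ 66 (mod 68).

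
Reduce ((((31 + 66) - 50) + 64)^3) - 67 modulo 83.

56

31 + 66 = 97 ≡ 14 (mod 83)
14 - 50 = -36 ≡ 47 (mod 83)
47 + 64 = 111 ≡ 28 (mod 83)
(28)^3 ≡ 40 (mod 83)
40 - 67 = -27 ≡ 56 (mod 83)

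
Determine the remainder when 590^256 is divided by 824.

Compute successive squares:
590^1 ≡ 590 (mod 824)
590^2 ≡ 590^2 = 348100 ≡ 372 (mod 824)
590^4 ≡ 372^2 = 138384 ≡ 776 (mod 824)
590^8 ≡ 776^2 = 602176 ≡ 656 (mod 824)
590^16 ≡ 656^2 = 430336 ≡ 208 (mod 824)
590^32 ≡ 208^2 = 43264 ≡ 416 (mod 824)
590^64 ≡ 416^2 = 173056 ≡ 16 (mod 824)
590^128 ≡ 16^2 = 256 (mod 824)
590^256 ≡ 256^2 = 65536 ≡ 440 (mod 824)
So 590^256 ≡ 440 (mod 824).

440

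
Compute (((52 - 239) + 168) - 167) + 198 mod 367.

52 - 239 = -187 ≡ 180 (mod 367)
180 + 168 = 348
348 - 167 = 181
181 + 198 = 379 ≡ 12 (mod 367)

12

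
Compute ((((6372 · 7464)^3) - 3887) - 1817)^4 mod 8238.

1798

6372 · 7464 = 47560608 ≡ 2634 (mod 8238)
(2634)^3 ≡ 6516 (mod 8238)
6516 - 3887 = 2629
2629 - 1817 = 812
(812)^4 ≡ 1798 (mod 8238)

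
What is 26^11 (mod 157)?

73

Compute successive squares:
26^1 ≡ 26 (mod 157)
26^2 ≡ 26^2 = 676 ≡ 48 (mod 157)
26^4 ≡ 48^2 = 2304 ≡ 106 (mod 157)
26^8 ≡ 106^2 = 11236 ≡ 89 (mod 157)
26^11 = 26^8 · 26^2 · 26^1 ≡ 89 · 48 · 26 (mod 157).
Accumulate the product:
89 · 48 = 4272 ≡ 33
33 · 26 = 858 ≡ 73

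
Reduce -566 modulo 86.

-566 = -7·86 + 36, so -566 ≡ 36 (mod 86).

36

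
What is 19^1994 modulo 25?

19^1 ≡ 19 (mod 25)
19^2 ≡ 19^2 = 361 ≡ 11 (mod 25)
19^4 ≡ 11^2 = 121 ≡ 21 (mod 25)
19^8 ≡ 21^2 = 441 ≡ 16 (mod 25)
19^16 ≡ 16^2 = 256 ≡ 6 (mod 25)
19^32 ≡ 6^2 = 36 ≡ 11 (mod 25)
19^64 ≡ 11^2 = 121 ≡ 21 (mod 25)
19^128 ≡ 21^2 = 441 ≡ 16 (mod 25)
19^256 ≡ 16^2 = 256 ≡ 6 (mod 25)
19^512 ≡ 6^2 = 36 ≡ 11 (mod 25)
19^1024 ≡ 11^2 = 121 ≡ 21 (mod 25)
19^1994 = 19^1024 · 19^512 · 19^256 · 19^128 · 19^64 · 19^8 · 19^2 ≡ 21 · 11 · 6 · 16 · 21 · 16 · 11 (mod 25).
Accumulate the product:
21 · 11 = 231 ≡ 6
6 · 6 = 36 ≡ 11
11 · 16 = 176 ≡ 1
1 · 21 = 21
21 · 16 = 336 ≡ 11
11 · 11 = 121 ≡ 21

21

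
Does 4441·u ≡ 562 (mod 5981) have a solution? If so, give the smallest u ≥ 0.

5367

gcd(4441, 5981) = 1, so a unique solution mod 5981 exists.
4441⁻¹ ≡ 4043 (mod 5981).
u ≡ 4043·562 ≡ 5367 (mod 5981).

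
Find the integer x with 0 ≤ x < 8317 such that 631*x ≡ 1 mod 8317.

Run the extended Euclidean algorithm:
8317 = 13*631 + 114
631 = 5*114 + 61
114 = 1*61 + 53
61 = 1*53 + 8
53 = 6*8 + 5
8 = 1*5 + 3
5 = 1*3 + 2
3 = 1*2 + 1
2 = 2*1 + 0
gcd(631, 8317) = 1, so the inverse exists.
Back-substitute for 1:
1 = 1*3 − 1*2
  = −1*5 + 2*3
  = 2*8 − 3*5
  = −3*53 + 20*8
  = 20*61 − 23*53
  = −23*114 + 43*61
  = 43*631 − 238*114
  = −238*8317 + 3137*631
So 631⁻¹ ≡ 3137 (mod 8317).

3137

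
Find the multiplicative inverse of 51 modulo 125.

Run the extended Euclidean algorithm:
125 = 2×51 + 23
51 = 2×23 + 5
23 = 4×5 + 3
5 = 1×3 + 2
3 = 1×2 + 1
2 = 2×1 + 0
gcd(51, 125) = 1, so the inverse exists.
Bézout: 1 = 20×125 − 49×51.
So 51⁻¹ ≡ −49 ≡ 76 (mod 125).

76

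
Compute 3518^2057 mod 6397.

1130

Compute successive squares:
2057 in binary is 100000001001, i.e. 2057 = 2048 + 8 + 1.
3518^1 ≡ 3518 (mod 6397)
3518^2 ≡ 3518^2 = 12376324 ≡ 4526 (mod 6397)
3518^4 ≡ 4526^2 = 20484676 ≡ 1482 (mod 6397)
3518^8 ≡ 1482^2 = 2196324 ≡ 2153 (mod 6397)
3518^16 ≡ 2153^2 = 4635409 ≡ 3981 (mod 6397)
3518^32 ≡ 3981^2 = 15848361 ≡ 2992 (mod 6397)
3518^64 ≡ 2992^2 = 8952064 ≡ 2661 (mod 6397)
3518^128 ≡ 2661^2 = 7080921 ≡ 5839 (mod 6397)
3518^256 ≡ 5839^2 = 34093921 ≡ 4308 (mod 6397)
3518^512 ≡ 4308^2 = 18558864 ≡ 1167 (mod 6397)
3518^1024 ≡ 1167^2 = 1361889 ≡ 5725 (mod 6397)
3518^2048 ≡ 5725^2 = 32775625 ≡ 3794 (mod 6397)
3518^2057 = 3518^2048 · 3518^8 · 3518^1 ≡ 3794 · 2153 · 3518 (mod 6397).
Accumulate the product:
3794 · 2153 = 8168482 ≡ 5910
5910 · 3518 = 20791380 ≡ 1130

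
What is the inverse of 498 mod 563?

Run the extended Euclidean algorithm:
563 = 1·498 + 65
498 = 7·65 + 43
65 = 1·43 + 22
43 = 1·22 + 21
22 = 1·21 + 1
21 = 21·1 + 0
gcd(498, 563) = 1, so the inverse exists.
Back-substitute for 1:
1 = 1·22 − 1·21
  = −1·43 + 2·22
  = 2·65 − 3·43
  = −3·498 + 23·65
  = 23·563 − 26·498
So 498⁻¹ ≡ −26 ≡ 537 (mod 563).

537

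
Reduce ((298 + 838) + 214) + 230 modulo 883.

298 + 838 = 1136 ≡ 253 (mod 883)
253 + 214 = 467
467 + 230 = 697

697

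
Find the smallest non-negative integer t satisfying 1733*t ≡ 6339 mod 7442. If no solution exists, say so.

5685

gcd(1733, 7442) = 1, so a unique solution mod 7442 exists.
1733⁻¹ ≡ 5939 (mod 7442).
t ≡ 5939*6339 ≡ 5685 (mod 7442).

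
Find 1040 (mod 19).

1040 = 54·19 + 14, so 1040 ≡ 14 (mod 19).

14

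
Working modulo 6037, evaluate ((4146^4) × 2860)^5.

1

(4146)^4 ≡ 2590 (mod 6037)
2590 × 2860 = 7407400 ≡ 1 (mod 6037)
(1)^5 ≡ 1 (mod 6037)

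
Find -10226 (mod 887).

418

-10226 = -12*887 + 418, so -10226 ≡ 418 (mod 887).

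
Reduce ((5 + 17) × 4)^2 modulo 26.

22

5 + 17 = 22
22 × 4 = 88 ≡ 10 (mod 26)
(10)^2 ≡ 22 (mod 26)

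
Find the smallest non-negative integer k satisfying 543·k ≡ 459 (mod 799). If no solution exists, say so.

gcd(543, 799) = 1, so a unique solution mod 799 exists.
543⁻¹ ≡ 696 (mod 799).
k ≡ 696·459 ≡ 663 (mod 799).

663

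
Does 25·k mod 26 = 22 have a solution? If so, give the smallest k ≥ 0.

4

gcd(25, 26) = 1, so a unique solution mod 26 exists.
25⁻¹ ≡ 25 (mod 26).
k ≡ 25·22 ≡ 4 (mod 26).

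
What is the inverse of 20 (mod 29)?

16

Run the extended Euclidean algorithm:
29 = 1*20 + 9
20 = 2*9 + 2
9 = 4*2 + 1
2 = 2*1 + 0
gcd(20, 29) = 1, so the inverse exists.
Bézout: 1 = 9*29 − 13*20.
So 20⁻¹ ≡ −13 ≡ 16 (mod 29).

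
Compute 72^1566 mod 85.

Using repeated squaring:
72^1 ≡ 72 (mod 85)
72^2 ≡ 72^2 = 5184 ≡ 84 (mod 85)
72^4 ≡ 84^2 = 7056 ≡ 1 (mod 85)
72^8 ≡ 1^2 = 1 (mod 85)
72^16 ≡ 1^2 = 1 (mod 85)
72^32 ≡ 1^2 = 1 (mod 85)
72^64 ≡ 1^2 = 1 (mod 85)
72^128 ≡ 1^2 = 1 (mod 85)
72^256 ≡ 1^2 = 1 (mod 85)
72^512 ≡ 1^2 = 1 (mod 85)
72^1024 ≡ 1^2 = 1 (mod 85)
72^1566 = 72^1024 × 72^512 × 72^16 × 72^8 × 72^4 × 72^2 ≡ 1 × 1 × 1 × 1 × 1 × 84 (mod 85).
Accumulate the product:
1 × 1 = 1
1 × 1 = 1
1 × 1 = 1
1 × 1 = 1
1 × 84 = 84

84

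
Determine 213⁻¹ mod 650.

177

650 = 3·213 + 11
213 = 19·11 + 4
11 = 2·4 + 3
4 = 1·3 + 1
3 = 3·1 + 0
gcd(213, 650) = 1, so the inverse exists.
Bézout: 1 = −58·650 + 177·213.
So 213⁻¹ ≡ 177 (mod 650).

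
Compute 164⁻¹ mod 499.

499 = 3×164 + 7
164 = 23×7 + 3
7 = 2×3 + 1
3 = 3×1 + 0
gcd(164, 499) = 1, so the inverse exists.
Bézout: 1 = 47×499 − 143×164.
So 164⁻¹ ≡ −143 ≡ 356 (mod 499).

356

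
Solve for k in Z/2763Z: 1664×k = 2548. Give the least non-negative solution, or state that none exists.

gcd(1664, 2763) = 1, so a unique solution mod 2763 exists.
1664⁻¹ ≡ 1961 (mod 2763).
k ≡ 1961×2548 ≡ 1124 (mod 2763).

1124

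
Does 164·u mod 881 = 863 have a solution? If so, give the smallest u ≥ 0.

gcd(164, 881) = 1, so a unique solution mod 881 exists.
164⁻¹ ≡ 231 (mod 881).
u ≡ 231·863 ≡ 247 (mod 881).

247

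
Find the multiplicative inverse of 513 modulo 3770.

Apply the Euclidean algorithm and back-substitute:
3770 = 7×513 + 179
513 = 2×179 + 155
179 = 1×155 + 24
155 = 6×24 + 11
24 = 2×11 + 2
11 = 5×2 + 1
2 = 2×1 + 0
gcd(513, 3770) = 1, so the inverse exists.
Bézout: 1 = −235×3770 + 1727×513.
So 513⁻¹ ≡ 1727 (mod 3770).

1727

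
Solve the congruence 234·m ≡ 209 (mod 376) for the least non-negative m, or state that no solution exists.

gcd(234, 376) = 2, and 2 does not divide 209.
So the congruence has no solution.

no solution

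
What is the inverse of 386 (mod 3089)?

By the extended Euclidean algorithm:
3089 = 8·386 + 1
386 = 386·1 + 0
gcd(386, 3089) = 1, so the inverse exists.
Back-substitute for 1:
1 = 1·3089 − 8·386
So 386⁻¹ ≡ −8 ≡ 3081 (mod 3089).

3081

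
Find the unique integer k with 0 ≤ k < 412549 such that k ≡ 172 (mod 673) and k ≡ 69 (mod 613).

212167

673⁻¹ mod 613: 673×235 ≡ 1 (mod 613), so 673⁻¹ ≡ 235.
k = 172 + 673×((69 − 172)×235 mod 613) = 172 + 673×315 = 212167.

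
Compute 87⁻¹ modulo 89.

44

Run the extended Euclidean algorithm:
89 = 1*87 + 2
87 = 43*2 + 1
2 = 2*1 + 0
gcd(87, 89) = 1, so the inverse exists.
Back-substitute for 1:
1 = 1*87 − 43*2
  = −43*89 + 44*87
So 87⁻¹ ≡ 44 (mod 89).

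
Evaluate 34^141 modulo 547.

34^1 ≡ 34 (mod 547)
34^2 ≡ 34^2 = 1156 ≡ 62 (mod 547)
34^4 ≡ 62^2 = 3844 ≡ 15 (mod 547)
34^8 ≡ 15^2 = 225 (mod 547)
34^16 ≡ 225^2 = 50625 ≡ 301 (mod 547)
34^32 ≡ 301^2 = 90601 ≡ 346 (mod 547)
34^64 ≡ 346^2 = 119716 ≡ 470 (mod 547)
34^128 ≡ 470^2 = 220900 ≡ 459 (mod 547)
34^141 = 34^128 * 34^8 * 34^4 * 34^1 ≡ 459 * 225 * 15 * 34 (mod 547).
Accumulate the product:
459 * 225 = 103275 ≡ 439
439 * 15 = 6585 ≡ 21
21 * 34 = 714 ≡ 167

167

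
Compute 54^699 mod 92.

36

Compute successive squares:
699 in binary is 1010111011, i.e. 699 = 512 + 128 + 32 + 16 + 8 + 2 + 1.
54^1 ≡ 54 (mod 92)
54^2 ≡ 54^2 = 2916 ≡ 64 (mod 92)
54^4 ≡ 64^2 = 4096 ≡ 48 (mod 92)
54^8 ≡ 48^2 = 2304 ≡ 4 (mod 92)
54^16 ≡ 4^2 = 16 (mod 92)
54^32 ≡ 16^2 = 256 ≡ 72 (mod 92)
54^64 ≡ 72^2 = 5184 ≡ 32 (mod 92)
54^128 ≡ 32^2 = 1024 ≡ 12 (mod 92)
54^256 ≡ 12^2 = 144 ≡ 52 (mod 92)
54^512 ≡ 52^2 = 2704 ≡ 36 (mod 92)
54^699 = 54^512 · 54^128 · 54^32 · 54^16 · 54^8 · 54^2 · 54^1 ≡ 36 · 12 · 72 · 16 · 4 · 64 · 54 (mod 92).
Accumulate the product:
36 · 12 = 432 ≡ 64
64 · 72 = 4608 ≡ 8
8 · 16 = 128 ≡ 36
36 · 4 = 144 ≡ 52
52 · 64 = 3328 ≡ 16
16 · 54 = 864 ≡ 36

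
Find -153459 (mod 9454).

7259

-153459 = -17×9454 + 7259, so -153459 ≡ 7259 (mod 9454).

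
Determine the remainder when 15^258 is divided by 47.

Compute successive squares:
258 in binary is 100000010, i.e. 258 = 256 + 2.
15^1 ≡ 15 (mod 47)
15^2 ≡ 15^2 = 225 ≡ 37 (mod 47)
15^4 ≡ 37^2 = 1369 ≡ 6 (mod 47)
15^8 ≡ 6^2 = 36 (mod 47)
15^16 ≡ 36^2 = 1296 ≡ 27 (mod 47)
15^32 ≡ 27^2 = 729 ≡ 24 (mod 47)
15^64 ≡ 24^2 = 576 ≡ 12 (mod 47)
15^128 ≡ 12^2 = 144 ≡ 3 (mod 47)
15^256 ≡ 3^2 = 9 (mod 47)
15^258 = 15^256 * 15^2 ≡ 9 * 37 (mod 47).
9 * 37 = 333 ≡ 4 (mod 47).

4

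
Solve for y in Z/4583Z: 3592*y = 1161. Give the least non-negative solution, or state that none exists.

4013

gcd(3592, 4583) = 1, so a unique solution mod 4583 exists.
3592⁻¹ ≡ 3043 (mod 4583).
y ≡ 3043*1161 ≡ 4013 (mod 4583).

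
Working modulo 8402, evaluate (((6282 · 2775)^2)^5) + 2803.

6282 · 2775 = 17432550 ≡ 6802 (mod 8402)
(6802)^2 ≡ 5792 (mod 8402)
(5792)^5 ≡ 4624 (mod 8402)
4624 + 2803 = 7427

7427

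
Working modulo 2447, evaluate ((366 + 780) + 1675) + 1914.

2288

366 + 780 = 1146
1146 + 1675 = 2821 ≡ 374 (mod 2447)
374 + 1914 = 2288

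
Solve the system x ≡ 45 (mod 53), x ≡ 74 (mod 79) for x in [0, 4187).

469

53⁻¹ mod 79: 53·3 ≡ 1 (mod 79), so 53⁻¹ ≡ 3.
x = 45 + 53·((74 − 45)·3 mod 79) = 45 + 53·8 = 469.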